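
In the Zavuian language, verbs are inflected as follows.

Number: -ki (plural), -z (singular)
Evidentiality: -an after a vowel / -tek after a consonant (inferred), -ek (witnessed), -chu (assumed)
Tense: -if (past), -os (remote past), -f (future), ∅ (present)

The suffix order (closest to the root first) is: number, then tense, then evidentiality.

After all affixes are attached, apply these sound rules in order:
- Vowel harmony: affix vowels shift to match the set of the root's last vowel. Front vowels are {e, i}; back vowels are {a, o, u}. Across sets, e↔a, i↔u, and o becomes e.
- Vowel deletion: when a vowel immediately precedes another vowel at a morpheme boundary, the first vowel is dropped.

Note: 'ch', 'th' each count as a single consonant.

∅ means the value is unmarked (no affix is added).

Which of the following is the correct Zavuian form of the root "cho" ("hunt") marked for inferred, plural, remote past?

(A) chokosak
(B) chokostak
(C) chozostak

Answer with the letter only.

Attach number plural -ki → choki.
Attach tense remote past -os → chokios.
Attach evidentiality inferred -tek (after consonant 's') → chokiostek.
Apply vowel harmony: chokiostek → chokuostak.
Apply vowel deletion: chokuostak → chokostak.
So the correct form is chokostak, option (B).
(C) chozostak is wrong: it uses singular instead of plural for number.
(A) chokosak is wrong: it uses witnessed instead of inferred for evidentiality.

B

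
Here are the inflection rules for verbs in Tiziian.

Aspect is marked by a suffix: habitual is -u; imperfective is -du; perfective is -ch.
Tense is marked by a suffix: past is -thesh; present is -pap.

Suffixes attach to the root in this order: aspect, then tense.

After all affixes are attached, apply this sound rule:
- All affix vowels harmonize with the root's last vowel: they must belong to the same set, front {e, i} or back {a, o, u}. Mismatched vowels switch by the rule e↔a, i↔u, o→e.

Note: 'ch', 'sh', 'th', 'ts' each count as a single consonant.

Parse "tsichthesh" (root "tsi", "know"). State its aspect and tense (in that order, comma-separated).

perfective, past

Segment: tsi-ch-thesh.
aspect: -ch → perfective.
tense: -thesh → past.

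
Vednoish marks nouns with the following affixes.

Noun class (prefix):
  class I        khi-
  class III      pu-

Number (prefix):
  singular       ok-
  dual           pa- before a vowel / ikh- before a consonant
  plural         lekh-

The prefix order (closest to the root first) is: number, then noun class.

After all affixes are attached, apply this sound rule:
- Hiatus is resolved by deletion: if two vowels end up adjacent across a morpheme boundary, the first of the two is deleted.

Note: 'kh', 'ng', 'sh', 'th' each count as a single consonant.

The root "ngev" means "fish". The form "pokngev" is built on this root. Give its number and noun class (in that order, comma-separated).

Segment: pu-ok-ngev.
number: ok- → singular.
noun class: pu- → class III.

singular, class III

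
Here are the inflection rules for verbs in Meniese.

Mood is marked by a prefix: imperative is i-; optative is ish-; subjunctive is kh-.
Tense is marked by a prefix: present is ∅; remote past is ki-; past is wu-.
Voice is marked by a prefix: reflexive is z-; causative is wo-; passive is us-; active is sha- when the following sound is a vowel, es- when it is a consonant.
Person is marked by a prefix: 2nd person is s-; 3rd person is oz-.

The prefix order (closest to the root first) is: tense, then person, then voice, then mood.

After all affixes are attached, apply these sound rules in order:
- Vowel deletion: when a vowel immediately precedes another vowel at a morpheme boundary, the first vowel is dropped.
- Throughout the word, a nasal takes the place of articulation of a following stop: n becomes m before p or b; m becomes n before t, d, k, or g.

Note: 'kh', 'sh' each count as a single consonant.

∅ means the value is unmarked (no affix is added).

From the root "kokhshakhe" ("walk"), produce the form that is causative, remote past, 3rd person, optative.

Attach tense remote past ki- → kikokhshakhe.
Attach person 3rd person oz- → ozkikokhshakhe.
Attach voice causative wo- → woozkikokhshakhe.
Attach mood optative ish- → ishwoozkikokhshakhe.
Apply vowel deletion: ishwoozkikokhshakhe → ishwozkikokhshakhe.
Nasal assimilation: no change.

ishwozkikokhshakhe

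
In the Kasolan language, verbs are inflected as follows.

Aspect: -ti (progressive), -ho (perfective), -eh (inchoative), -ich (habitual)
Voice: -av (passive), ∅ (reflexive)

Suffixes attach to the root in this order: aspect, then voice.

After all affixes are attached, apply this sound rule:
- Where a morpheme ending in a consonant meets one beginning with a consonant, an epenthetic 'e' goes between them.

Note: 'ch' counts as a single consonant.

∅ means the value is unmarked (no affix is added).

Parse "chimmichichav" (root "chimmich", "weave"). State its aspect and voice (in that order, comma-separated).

habitual, passive

Segment: chimmich-ich-av.
aspect: -ich → habitual.
voice: -av → passive.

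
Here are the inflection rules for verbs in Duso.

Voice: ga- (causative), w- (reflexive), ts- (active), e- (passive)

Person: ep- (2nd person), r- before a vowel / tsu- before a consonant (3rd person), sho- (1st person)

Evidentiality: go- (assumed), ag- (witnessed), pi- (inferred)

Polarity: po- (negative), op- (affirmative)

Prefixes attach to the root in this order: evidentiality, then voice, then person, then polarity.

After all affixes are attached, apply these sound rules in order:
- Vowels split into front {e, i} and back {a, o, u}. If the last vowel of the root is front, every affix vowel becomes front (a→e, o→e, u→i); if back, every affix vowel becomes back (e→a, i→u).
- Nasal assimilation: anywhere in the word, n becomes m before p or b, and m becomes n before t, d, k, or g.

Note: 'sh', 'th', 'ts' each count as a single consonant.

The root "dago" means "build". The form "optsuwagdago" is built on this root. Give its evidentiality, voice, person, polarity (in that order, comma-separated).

witnessed, reflexive, 3rd person, affirmative

Segment: op-tsu-w-ag-dago.
evidentiality: ag- → witnessed.
voice: w- → reflexive.
person: r/tsu- → 3rd person.
polarity: op- → affirmative.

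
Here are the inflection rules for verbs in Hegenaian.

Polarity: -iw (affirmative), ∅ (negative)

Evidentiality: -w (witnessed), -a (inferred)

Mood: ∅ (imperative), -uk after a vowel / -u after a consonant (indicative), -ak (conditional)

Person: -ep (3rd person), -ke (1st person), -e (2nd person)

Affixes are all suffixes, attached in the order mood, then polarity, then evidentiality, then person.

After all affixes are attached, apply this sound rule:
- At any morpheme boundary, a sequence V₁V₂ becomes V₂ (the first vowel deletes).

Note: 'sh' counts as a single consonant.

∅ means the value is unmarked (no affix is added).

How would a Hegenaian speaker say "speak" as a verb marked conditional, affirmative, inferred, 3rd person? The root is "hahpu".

hahpakiwep

Attach mood conditional -ak → hahpuak.
Attach polarity affirmative -iw → hahpuakiw.
Attach evidentiality inferred -a → hahpuakiwa.
Attach person 3rd person -ep → hahpuakiwaep.
Apply vowel deletion: hahpuakiwaep → hahpakiwep.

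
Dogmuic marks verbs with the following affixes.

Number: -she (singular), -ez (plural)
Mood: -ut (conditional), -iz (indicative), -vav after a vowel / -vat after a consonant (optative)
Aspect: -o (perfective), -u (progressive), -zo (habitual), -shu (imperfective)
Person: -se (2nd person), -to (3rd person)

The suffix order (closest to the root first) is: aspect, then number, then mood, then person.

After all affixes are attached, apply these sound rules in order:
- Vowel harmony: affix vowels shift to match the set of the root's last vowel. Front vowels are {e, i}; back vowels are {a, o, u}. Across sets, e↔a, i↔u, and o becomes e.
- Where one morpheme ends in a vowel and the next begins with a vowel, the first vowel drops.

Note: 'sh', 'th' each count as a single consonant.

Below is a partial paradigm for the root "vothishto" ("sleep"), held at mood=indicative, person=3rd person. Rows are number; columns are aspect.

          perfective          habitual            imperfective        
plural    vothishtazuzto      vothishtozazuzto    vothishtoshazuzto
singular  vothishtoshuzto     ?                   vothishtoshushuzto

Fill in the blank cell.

Attach aspect habitual -zo → vothishtozo.
Attach number singular -she → vothishtozoshe.
Attach mood indicative -iz → vothishtozosheiz.
Attach person 3rd person -to → vothishtozosheizto.
Apply vowel harmony: vothishtozosheizto → vothishtozoshauzto.
Apply vowel deletion: vothishtozoshauzto → vothishtozoshuzto.

vothishtozoshuzto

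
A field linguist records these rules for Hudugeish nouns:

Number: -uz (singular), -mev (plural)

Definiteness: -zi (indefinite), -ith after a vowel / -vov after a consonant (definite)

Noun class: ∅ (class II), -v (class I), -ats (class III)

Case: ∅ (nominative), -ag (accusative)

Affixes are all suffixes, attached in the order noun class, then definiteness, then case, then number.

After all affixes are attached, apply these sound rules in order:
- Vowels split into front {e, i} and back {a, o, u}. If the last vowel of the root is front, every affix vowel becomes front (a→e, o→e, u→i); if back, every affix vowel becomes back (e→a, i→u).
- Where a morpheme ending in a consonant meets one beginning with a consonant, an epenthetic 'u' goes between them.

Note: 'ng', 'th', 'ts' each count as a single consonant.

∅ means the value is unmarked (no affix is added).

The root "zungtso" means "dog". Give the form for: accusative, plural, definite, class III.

zungtsoatsuvovagumav

Attach noun class class III -ats → zungtsoats.
Attach definiteness definite -vov (after consonant 'ts') → zungtsoatsvov.
Attach case accusative -ag → zungtsoatsvovag.
Attach number plural -mev → zungtsoatsvovagmev.
Apply vowel harmony: zungtsoatsvovagmev → zungtsoatsvovagmav.
Apply epenthesis: zungtsoatsvovagmav → zungtsoatsuvovagumav.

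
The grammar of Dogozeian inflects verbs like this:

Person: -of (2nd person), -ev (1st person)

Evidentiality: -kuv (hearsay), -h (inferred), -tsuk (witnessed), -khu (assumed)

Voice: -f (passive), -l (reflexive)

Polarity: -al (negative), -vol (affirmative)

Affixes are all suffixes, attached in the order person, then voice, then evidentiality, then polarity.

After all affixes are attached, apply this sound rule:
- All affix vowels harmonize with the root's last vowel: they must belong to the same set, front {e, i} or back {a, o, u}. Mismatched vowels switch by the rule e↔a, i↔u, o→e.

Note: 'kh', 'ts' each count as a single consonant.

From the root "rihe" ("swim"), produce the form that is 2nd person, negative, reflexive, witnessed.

Attach person 2nd person -of → riheof.
Attach voice reflexive -l → riheofl.
Attach evidentiality witnessed -tsuk → riheofltsuk.
Attach polarity negative -al → riheofltsukal.
Apply vowel harmony: riheofltsukal → riheefltsikel.

riheefltsikel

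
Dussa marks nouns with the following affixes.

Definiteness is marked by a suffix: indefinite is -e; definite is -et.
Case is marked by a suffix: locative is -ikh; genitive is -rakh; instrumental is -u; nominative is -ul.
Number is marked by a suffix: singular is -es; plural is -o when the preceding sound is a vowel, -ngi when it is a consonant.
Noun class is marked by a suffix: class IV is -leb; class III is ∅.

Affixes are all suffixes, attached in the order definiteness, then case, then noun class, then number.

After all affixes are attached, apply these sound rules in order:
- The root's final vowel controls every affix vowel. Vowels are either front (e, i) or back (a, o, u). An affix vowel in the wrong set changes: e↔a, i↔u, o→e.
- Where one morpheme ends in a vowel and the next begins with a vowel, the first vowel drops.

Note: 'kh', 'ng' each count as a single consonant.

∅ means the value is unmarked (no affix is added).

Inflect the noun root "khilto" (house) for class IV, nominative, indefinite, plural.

khiltullabngu

Attach definiteness indefinite -e → khiltoe.
Attach case nominative -ul → khiltoeul.
Attach noun class class IV -leb → khiltoeulleb.
Attach number plural -ngi (after consonant 'b') → khiltoeullebngi.
Apply vowel harmony: khiltoeullebngi → khiltoaullabngu.
Apply vowel deletion: khiltoaullabngu → khiltullabngu.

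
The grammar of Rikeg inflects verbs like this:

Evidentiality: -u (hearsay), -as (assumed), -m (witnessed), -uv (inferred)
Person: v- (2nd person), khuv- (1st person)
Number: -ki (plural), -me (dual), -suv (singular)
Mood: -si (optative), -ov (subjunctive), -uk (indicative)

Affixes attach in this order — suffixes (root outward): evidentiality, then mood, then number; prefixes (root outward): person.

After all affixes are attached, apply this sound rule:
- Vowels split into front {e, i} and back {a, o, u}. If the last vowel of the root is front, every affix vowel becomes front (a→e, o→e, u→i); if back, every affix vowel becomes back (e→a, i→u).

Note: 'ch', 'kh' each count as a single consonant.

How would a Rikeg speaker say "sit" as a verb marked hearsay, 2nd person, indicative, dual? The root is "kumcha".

vkumchauukma

Attach evidentiality hearsay -u → kumchau.
Attach person 2nd person v- → vkumchau.
Attach mood indicative -uk → vkumchauuk.
Attach number dual -me → vkumchauukme.
Apply vowel harmony: vkumchauukme → vkumchauukma.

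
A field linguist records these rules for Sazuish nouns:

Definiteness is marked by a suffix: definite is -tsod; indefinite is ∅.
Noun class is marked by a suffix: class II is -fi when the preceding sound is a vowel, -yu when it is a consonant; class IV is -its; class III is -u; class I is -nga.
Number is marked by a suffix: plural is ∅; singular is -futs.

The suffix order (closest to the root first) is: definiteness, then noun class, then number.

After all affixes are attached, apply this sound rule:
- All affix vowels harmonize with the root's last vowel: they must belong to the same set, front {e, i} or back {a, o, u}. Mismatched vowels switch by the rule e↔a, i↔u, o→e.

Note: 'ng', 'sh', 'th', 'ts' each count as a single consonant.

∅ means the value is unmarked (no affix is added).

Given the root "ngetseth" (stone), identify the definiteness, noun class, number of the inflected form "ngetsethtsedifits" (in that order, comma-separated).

definite, class III, singular

Segment: ngetseth-tsod-u-futs.
definiteness: -tsod → definite.
noun class: -u → class III.
number: -futs → singular.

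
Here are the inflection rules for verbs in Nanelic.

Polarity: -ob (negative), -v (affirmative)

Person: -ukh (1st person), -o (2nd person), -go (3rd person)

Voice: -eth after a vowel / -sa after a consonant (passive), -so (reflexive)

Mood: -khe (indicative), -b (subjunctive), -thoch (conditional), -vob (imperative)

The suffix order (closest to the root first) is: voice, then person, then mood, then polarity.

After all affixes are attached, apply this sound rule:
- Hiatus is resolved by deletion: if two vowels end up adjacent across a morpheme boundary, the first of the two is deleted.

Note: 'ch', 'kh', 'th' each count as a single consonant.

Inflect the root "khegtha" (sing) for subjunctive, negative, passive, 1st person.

khegthethukhbob

Attach voice passive -eth (after vowel 'a') → khegthaeth.
Attach person 1st person -ukh → khegthaethukh.
Attach mood subjunctive -b → khegthaethukhb.
Attach polarity negative -ob → khegthaethukhbob.
Apply vowel deletion: khegthaethukhbob → khegthethukhbob.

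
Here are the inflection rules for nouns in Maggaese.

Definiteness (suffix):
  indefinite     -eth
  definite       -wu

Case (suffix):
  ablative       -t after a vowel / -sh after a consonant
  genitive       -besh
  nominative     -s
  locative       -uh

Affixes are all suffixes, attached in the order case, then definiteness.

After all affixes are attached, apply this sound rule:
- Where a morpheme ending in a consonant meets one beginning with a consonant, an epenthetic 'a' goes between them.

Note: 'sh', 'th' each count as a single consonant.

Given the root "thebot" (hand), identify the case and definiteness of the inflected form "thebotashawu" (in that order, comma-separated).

Segment: thebot-sh-wu.
case: -t/sh → ablative.
definiteness: -wu → definite.

ablative, definite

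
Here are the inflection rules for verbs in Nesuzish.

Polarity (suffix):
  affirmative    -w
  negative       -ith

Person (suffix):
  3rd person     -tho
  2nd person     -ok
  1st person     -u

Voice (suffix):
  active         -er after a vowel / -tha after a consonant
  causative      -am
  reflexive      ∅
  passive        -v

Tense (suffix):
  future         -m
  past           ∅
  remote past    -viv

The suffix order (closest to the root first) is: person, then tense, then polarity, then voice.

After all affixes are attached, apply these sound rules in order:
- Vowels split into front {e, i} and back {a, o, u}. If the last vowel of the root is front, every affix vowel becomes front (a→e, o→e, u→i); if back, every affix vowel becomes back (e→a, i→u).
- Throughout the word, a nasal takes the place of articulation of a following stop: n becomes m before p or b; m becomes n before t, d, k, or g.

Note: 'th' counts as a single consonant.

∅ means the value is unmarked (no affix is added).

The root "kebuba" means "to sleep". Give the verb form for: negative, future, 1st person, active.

kebubaumuththa

Attach person 1st person -u → kebubau.
Attach tense future -m → kebubaum.
Attach polarity negative -ith → kebubaumith.
Attach voice active -tha (after consonant 'th') → kebubaumiththa.
Apply vowel harmony: kebubaumiththa → kebubaumuththa.
Nasal assimilation: no change.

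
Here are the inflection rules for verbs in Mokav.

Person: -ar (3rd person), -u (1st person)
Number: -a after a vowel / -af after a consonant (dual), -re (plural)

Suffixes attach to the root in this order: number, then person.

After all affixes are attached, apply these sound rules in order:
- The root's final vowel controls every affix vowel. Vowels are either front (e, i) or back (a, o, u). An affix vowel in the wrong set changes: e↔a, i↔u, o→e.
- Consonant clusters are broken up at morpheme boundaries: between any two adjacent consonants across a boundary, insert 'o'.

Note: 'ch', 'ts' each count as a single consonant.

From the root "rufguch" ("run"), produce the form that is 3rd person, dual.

rufguchafar

Attach number dual -af (after consonant 'ch') → rufguchaf.
Attach person 3rd person -ar → rufguchafar.
Vowel harmony: no change.
Epenthesis: no change.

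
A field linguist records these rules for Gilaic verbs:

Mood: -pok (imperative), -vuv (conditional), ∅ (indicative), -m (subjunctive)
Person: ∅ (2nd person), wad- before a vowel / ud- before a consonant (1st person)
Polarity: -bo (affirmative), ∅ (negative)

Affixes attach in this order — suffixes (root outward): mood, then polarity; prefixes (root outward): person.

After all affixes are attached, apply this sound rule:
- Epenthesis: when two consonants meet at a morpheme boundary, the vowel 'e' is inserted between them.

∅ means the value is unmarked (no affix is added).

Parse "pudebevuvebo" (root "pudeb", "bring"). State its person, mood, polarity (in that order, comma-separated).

2nd person, conditional, affirmative

Segment: pudeb-vuv-bo.
person: ∅ → 2nd person.
mood: -vuv → conditional.
polarity: -bo → affirmative.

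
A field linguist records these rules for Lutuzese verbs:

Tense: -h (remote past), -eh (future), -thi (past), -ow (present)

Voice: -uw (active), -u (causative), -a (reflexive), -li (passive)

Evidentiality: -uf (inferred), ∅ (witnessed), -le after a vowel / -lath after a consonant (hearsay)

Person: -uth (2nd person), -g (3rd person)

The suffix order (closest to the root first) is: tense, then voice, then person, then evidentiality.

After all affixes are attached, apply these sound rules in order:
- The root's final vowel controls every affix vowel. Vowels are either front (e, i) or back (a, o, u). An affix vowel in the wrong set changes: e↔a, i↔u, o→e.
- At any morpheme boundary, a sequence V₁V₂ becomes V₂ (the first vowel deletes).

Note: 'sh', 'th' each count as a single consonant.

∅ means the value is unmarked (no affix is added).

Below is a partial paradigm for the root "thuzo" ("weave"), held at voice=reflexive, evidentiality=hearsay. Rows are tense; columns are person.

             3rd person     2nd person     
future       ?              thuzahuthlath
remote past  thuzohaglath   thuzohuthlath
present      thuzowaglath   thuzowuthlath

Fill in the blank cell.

thuzahaglath

Attach tense future -eh → thuzoeh.
Attach voice reflexive -a → thuzoeha.
Attach person 3rd person -g → thuzoehag.
Attach evidentiality hearsay -lath (after consonant 'g') → thuzoehaglath.
Apply vowel harmony: thuzoehaglath → thuzoahaglath.
Apply vowel deletion: thuzoahaglath → thuzahaglath.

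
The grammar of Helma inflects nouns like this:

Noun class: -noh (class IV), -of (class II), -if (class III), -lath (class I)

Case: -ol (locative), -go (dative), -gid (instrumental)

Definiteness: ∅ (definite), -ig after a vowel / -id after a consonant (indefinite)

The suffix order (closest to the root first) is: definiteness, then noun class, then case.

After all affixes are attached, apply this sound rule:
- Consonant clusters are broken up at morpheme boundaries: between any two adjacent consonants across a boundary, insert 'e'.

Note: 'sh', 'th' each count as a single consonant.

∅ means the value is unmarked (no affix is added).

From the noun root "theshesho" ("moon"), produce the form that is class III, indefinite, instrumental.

thesheshoigifegid

Attach definiteness indefinite -ig (after vowel 'o') → thesheshoig.
Attach noun class class III -if → thesheshoigif.
Attach case instrumental -gid → thesheshoigifgid.
Apply epenthesis: thesheshoigifgid → thesheshoigifegid.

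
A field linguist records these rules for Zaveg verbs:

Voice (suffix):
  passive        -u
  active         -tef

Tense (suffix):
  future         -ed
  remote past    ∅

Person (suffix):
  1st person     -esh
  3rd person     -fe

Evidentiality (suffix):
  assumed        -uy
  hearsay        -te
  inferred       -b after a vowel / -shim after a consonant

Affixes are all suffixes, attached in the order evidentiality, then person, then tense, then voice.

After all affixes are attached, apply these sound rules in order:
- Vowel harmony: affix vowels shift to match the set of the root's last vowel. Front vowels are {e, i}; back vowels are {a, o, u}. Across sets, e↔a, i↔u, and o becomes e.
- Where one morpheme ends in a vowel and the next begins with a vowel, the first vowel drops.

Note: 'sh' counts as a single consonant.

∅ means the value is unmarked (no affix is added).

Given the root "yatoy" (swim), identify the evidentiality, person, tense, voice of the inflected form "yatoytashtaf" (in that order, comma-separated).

Segment: yatoy-te-esh-tef.
evidentiality: -te → hearsay.
person: -esh → 1st person.
tense: ∅ → remote past.
voice: -tef → active.

hearsay, 1st person, remote past, active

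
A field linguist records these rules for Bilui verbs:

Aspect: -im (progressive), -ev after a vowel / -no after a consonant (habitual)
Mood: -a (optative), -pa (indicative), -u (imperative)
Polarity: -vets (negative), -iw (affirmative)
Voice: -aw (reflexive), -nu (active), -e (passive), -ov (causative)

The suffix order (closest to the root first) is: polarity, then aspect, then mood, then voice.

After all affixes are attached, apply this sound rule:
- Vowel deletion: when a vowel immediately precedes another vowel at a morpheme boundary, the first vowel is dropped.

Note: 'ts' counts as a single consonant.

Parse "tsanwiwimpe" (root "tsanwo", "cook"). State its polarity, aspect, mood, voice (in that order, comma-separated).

Segment: tsanwo-iw-im-pa-e.
polarity: -iw → affirmative.
aspect: -im → progressive.
mood: -pa → indicative.
voice: -e → passive.

affirmative, progressive, indicative, passive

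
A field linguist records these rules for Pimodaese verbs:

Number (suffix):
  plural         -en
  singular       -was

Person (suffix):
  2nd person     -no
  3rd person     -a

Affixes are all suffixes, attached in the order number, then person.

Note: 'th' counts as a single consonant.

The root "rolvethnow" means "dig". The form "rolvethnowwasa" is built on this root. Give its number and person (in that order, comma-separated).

Segment: rolvethnow-was-a.
number: -was → singular.
person: -a → 3rd person.

singular, 3rd person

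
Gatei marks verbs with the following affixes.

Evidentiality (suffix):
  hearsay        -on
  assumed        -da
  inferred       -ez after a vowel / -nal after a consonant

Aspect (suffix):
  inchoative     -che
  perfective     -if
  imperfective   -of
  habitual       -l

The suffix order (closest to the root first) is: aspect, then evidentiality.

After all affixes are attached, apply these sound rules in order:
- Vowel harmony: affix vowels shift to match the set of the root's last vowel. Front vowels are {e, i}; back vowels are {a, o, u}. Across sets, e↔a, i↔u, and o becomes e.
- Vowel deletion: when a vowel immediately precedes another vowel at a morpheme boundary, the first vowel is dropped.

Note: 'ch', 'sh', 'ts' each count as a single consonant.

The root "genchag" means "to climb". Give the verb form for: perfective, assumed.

genchagufda

Attach aspect perfective -if → genchagif.
Attach evidentiality assumed -da → genchagifda.
Apply vowel harmony: genchagifda → genchagufda.
Vowel deletion: no change.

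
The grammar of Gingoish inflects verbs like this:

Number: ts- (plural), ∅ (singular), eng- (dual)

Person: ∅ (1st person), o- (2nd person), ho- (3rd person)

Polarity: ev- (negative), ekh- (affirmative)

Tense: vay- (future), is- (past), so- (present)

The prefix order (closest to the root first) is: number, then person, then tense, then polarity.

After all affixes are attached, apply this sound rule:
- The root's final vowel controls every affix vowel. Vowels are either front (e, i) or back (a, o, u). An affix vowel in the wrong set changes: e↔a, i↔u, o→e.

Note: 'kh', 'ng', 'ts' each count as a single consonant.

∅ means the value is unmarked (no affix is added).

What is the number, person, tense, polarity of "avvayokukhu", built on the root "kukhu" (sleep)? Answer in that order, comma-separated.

Segment: ev-vay-o-kukhu.
number: ∅ → singular.
person: o- → 2nd person.
tense: vay- → future.
polarity: ev- → negative.

singular, 2nd person, future, negative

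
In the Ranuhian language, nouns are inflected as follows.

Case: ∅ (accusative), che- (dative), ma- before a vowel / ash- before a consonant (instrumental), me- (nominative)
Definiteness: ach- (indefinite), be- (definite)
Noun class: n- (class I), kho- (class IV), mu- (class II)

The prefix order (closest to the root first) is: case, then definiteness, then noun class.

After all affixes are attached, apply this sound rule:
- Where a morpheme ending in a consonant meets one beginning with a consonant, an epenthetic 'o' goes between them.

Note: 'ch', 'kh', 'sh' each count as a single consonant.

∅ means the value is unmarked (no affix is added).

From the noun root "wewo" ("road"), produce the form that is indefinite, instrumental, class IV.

Attach case instrumental ash- (before consonant 'w') → ashwewo.
Attach definiteness indefinite ach- → achashwewo.
Attach noun class class IV kho- → khoachashwewo.
Apply epenthesis: khoachashwewo → khoachashowewo.

khoachashowewo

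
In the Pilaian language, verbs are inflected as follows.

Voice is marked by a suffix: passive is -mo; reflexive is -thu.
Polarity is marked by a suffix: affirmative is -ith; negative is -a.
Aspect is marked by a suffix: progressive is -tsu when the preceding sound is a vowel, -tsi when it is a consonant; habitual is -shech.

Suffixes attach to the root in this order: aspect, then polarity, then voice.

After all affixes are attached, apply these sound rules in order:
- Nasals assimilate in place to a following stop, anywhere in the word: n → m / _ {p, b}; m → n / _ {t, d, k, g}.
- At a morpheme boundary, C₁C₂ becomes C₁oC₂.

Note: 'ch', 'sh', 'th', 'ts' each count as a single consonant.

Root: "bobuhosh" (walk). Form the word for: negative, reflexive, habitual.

Attach aspect habitual -shech → bobuhoshshech.
Attach polarity negative -a → bobuhoshshecha.
Attach voice reflexive -thu → bobuhoshshechathu.
Nasal assimilation: no change.
Apply epenthesis: bobuhoshshechathu → bobuhoshoshechathu.

bobuhoshoshechathu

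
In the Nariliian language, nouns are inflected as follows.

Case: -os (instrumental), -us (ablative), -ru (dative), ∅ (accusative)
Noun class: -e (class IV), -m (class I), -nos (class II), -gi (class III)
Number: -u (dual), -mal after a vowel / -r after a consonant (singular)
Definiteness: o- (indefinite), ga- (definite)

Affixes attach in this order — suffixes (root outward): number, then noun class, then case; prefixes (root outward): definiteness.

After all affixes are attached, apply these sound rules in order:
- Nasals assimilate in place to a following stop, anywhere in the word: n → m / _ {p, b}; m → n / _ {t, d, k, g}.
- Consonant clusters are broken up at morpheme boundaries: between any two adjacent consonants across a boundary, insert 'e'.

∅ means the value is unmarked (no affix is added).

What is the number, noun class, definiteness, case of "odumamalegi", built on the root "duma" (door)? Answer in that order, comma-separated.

Segment: o-duma-mal-gi.
number: -mal/r → singular.
noun class: -gi → class III.
definiteness: o- → indefinite.
case: ∅ → accusative.

singular, class III, indefinite, accusative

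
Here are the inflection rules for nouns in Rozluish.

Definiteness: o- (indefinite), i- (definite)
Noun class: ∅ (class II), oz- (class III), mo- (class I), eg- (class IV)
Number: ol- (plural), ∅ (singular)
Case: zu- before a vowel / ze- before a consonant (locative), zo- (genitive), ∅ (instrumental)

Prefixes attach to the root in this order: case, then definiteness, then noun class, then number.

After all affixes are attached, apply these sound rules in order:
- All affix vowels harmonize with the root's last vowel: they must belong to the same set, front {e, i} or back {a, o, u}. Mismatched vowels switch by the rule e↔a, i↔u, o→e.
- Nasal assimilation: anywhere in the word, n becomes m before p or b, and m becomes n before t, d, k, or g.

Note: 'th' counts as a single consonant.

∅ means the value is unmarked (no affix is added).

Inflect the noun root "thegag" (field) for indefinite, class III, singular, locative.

Attach case locative ze- (before consonant 'th') → zethegag.
Attach definiteness indefinite o- → ozethegag.
Attach noun class class III oz- → ozozethegag.
number = singular: zero marking, form stays ozozethegag.
Apply vowel harmony: ozozethegag → ozozathegag.
Nasal assimilation: no change.

ozozathegag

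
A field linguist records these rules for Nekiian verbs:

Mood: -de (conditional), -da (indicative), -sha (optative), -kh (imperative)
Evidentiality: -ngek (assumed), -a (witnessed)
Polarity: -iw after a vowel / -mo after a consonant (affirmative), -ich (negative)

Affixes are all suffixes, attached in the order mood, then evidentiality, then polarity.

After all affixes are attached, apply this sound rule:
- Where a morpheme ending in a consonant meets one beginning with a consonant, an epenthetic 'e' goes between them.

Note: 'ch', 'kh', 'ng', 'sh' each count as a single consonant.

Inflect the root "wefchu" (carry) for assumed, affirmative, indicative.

wefchudangekemo

Attach mood indicative -da → wefchuda.
Attach evidentiality assumed -ngek → wefchudangek.
Attach polarity affirmative -mo (after consonant 'k') → wefchudangekmo.
Apply epenthesis: wefchudangekmo → wefchudangekemo.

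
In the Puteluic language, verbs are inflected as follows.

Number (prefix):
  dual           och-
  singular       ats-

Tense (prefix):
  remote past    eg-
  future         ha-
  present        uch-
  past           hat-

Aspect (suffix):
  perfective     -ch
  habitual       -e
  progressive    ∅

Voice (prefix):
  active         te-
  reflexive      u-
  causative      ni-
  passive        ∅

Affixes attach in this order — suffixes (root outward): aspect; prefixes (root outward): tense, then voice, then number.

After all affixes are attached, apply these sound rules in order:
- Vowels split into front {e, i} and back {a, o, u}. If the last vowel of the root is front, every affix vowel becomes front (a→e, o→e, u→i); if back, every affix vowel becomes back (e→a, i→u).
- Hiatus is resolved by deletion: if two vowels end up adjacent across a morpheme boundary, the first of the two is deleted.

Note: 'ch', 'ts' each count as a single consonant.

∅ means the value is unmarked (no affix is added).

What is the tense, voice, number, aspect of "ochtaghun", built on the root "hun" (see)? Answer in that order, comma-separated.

remote past, active, dual, progressive

Segment: och-te-eg-hun.
tense: eg- → remote past.
voice: te- → active.
number: och- → dual.
aspect: ∅ → progressive.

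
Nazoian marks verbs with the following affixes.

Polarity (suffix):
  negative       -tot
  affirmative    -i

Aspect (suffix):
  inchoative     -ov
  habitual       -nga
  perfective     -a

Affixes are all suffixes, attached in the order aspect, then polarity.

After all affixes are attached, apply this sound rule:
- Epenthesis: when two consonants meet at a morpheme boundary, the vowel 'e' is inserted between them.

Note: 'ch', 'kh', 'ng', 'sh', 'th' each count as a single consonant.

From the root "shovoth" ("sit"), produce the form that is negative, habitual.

shovothengatot

Attach aspect habitual -nga → shovothnga.
Attach polarity negative -tot → shovothngatot.
Apply epenthesis: shovothngatot → shovothengatot.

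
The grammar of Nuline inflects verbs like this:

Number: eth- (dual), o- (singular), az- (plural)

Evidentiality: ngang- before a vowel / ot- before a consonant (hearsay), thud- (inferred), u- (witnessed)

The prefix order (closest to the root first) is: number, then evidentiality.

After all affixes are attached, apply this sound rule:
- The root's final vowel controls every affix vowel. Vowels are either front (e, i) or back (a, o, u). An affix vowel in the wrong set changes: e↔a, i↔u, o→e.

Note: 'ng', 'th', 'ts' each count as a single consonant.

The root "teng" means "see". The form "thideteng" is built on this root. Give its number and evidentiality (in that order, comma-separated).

Segment: thud-o-teng.
number: o- → singular.
evidentiality: thud- → inferred.

singular, inferred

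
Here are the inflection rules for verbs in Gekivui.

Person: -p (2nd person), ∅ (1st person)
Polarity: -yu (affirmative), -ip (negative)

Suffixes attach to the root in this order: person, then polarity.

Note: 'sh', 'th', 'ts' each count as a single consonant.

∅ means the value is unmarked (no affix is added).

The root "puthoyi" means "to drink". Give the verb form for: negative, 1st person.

person = 1st person: zero marking, form stays puthoyi.
Attach polarity negative -ip → puthoyiip.

puthoyiip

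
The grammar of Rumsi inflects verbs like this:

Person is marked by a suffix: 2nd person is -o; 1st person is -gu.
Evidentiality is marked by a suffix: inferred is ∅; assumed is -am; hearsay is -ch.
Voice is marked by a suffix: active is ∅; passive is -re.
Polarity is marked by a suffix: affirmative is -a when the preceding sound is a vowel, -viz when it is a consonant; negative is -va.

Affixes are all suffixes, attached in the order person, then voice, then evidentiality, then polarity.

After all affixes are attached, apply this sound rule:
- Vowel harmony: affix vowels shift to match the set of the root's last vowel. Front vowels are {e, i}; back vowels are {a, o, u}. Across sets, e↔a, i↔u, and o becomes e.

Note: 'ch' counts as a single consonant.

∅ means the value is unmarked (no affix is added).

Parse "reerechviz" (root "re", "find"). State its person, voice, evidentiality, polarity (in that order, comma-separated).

Segment: re-o-re-ch-viz.
person: -o → 2nd person.
voice: -re → passive.
evidentiality: -ch → hearsay.
polarity: -a/viz → affirmative.

2nd person, passive, hearsay, affirmative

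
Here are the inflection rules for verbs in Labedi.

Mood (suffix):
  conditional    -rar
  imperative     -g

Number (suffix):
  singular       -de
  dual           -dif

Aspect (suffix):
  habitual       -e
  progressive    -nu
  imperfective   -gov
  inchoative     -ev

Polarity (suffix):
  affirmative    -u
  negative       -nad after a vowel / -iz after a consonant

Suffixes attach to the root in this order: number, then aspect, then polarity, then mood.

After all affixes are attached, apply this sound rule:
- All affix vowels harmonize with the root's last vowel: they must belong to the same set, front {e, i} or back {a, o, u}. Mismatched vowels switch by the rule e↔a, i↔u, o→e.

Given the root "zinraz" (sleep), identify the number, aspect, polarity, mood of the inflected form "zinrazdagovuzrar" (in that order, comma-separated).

Segment: zinraz-de-gov-iz-rar.
number: -de → singular.
aspect: -gov → imperfective.
polarity: -nad/iz → negative.
mood: -rar → conditional.

singular, imperfective, negative, conditional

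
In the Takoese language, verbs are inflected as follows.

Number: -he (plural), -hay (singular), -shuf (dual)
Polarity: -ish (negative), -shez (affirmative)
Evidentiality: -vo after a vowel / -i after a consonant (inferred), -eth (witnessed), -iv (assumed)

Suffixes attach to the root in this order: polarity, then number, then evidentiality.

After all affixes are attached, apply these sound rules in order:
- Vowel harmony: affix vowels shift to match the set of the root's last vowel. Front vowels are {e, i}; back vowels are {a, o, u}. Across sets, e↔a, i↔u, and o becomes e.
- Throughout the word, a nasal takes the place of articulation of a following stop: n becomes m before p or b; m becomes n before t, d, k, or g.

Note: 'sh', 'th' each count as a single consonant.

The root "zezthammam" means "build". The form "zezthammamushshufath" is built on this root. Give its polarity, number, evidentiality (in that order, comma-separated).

Segment: zezthammam-ish-shuf-eth.
polarity: -ish → negative.
number: -shuf → dual.
evidentiality: -eth → witnessed.

negative, dual, witnessed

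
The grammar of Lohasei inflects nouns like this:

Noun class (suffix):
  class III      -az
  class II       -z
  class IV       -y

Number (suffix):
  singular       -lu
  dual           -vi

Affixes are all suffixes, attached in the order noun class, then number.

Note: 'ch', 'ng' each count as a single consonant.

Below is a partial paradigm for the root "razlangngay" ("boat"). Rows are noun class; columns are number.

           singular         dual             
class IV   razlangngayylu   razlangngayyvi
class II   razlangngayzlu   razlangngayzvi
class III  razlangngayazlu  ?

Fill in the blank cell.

razlangngayazvi

Attach noun class class III -az → razlangngayaz.
Attach number dual -vi → razlangngayazvi.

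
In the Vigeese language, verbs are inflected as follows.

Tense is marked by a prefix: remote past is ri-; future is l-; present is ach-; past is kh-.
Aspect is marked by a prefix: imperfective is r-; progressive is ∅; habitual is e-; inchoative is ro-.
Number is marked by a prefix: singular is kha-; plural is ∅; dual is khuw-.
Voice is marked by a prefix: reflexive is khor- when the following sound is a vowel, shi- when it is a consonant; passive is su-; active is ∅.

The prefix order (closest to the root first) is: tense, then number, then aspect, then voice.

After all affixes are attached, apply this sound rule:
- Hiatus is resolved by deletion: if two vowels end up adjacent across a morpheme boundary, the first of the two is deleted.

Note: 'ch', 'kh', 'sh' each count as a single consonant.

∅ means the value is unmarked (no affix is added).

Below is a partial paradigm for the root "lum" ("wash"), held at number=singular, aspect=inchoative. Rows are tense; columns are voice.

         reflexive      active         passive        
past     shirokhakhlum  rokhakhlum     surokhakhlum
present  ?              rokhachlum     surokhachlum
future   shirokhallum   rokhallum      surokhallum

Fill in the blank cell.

shirokhachlum

Attach tense present ach- → achlum.
Attach number singular kha- → khaachlum.
Attach aspect inchoative ro- → rokhaachlum.
Attach voice reflexive shi- (before consonant 'r') → shirokhaachlum.
Apply vowel deletion: shirokhaachlum → shirokhachlum.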